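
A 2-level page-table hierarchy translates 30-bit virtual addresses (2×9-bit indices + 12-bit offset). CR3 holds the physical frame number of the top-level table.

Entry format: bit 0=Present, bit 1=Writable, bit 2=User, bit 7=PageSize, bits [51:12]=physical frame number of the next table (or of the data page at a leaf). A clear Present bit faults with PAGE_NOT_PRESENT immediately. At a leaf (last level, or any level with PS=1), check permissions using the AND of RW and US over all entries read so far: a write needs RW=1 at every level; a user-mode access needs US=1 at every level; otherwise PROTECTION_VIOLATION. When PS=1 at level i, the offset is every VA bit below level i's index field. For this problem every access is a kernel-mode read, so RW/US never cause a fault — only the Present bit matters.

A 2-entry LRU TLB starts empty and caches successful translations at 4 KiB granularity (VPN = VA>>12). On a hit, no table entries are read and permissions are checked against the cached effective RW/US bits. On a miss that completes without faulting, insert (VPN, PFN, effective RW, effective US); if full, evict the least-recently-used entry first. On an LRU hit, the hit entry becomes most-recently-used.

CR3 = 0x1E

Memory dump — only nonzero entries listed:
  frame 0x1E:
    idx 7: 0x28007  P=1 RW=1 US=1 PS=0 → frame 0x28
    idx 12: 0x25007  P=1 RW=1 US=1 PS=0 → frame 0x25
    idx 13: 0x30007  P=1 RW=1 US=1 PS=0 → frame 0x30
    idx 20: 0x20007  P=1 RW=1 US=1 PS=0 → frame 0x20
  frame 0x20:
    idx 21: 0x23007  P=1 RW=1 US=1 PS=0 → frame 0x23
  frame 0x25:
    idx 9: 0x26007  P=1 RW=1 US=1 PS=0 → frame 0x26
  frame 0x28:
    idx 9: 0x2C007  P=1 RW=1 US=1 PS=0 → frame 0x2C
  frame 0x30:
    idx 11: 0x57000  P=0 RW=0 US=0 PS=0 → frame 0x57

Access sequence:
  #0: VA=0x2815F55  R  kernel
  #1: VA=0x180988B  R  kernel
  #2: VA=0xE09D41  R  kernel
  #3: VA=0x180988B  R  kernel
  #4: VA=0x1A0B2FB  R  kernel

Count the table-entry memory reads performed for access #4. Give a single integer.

Walk each access:
#0 VA=0x2815F55 (r,kernel):
  L0 @0x1E[20] → 0x20007  P=1,RW=1,US=1,PS=0
  L1 @0x20[21] → 0x23007  P=1,RW=1,US=1,PS=0
  ✓ 0x23F55  — 2 lookups
#1 VA=0x180988B (r,kernel):
  L0 @0x1E[12] → 0x25007  P=1,RW=1,US=1,PS=0
  L1 @0x25[9] → 0x26007  P=1,RW=1,US=1,PS=0
  ✓ 0x2688B  — 2 lookups
#2 VA=0xE09D41 (r,kernel):
  L0 @0x1E[7] → 0x28007  P=1,RW=1,US=1,PS=0
  L1 @0x28[9] → 0x2C007  P=1,RW=1,US=1,PS=0
  ✓ 0x2CD41  — 2 lookups
#3 VA=0x180988B (r,kernel):
  TLB hit vpn=0x1809 → PA=0x2688B
#4 VA=0x1A0B2FB (r,kernel):
  L0 @0x1E[13] → 0x30007  P=1,RW=1,US=1,PS=0
  L1 @0x30[11] → 0x57000  P=0,RW=0,US=0,PS=0
  ✗ PAGE_NOT_PRESENT  [2 reads]

Entries read for #4: 2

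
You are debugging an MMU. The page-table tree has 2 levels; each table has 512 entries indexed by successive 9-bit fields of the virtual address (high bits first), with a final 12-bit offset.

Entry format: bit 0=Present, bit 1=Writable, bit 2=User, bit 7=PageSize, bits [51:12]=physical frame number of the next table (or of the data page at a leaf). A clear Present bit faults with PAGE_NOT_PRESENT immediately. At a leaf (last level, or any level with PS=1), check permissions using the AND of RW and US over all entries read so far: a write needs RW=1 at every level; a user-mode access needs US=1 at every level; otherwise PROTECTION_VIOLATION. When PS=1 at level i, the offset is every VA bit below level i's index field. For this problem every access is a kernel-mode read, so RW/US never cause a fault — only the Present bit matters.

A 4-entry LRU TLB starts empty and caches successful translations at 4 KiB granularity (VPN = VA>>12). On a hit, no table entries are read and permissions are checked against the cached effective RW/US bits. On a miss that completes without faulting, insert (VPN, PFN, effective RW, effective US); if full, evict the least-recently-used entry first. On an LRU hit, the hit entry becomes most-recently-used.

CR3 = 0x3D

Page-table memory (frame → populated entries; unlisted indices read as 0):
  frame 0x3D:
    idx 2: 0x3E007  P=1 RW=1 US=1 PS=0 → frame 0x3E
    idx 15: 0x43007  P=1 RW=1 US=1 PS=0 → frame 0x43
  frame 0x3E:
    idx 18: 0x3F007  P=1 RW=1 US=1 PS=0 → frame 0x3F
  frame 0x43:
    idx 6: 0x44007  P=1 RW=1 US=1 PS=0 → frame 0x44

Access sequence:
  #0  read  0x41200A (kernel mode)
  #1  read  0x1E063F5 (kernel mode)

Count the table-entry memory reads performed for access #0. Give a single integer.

Walk each access:
#0 VA=0x41200A (r,kernel):
  L0 @0x3D[2] → 0x3E007  P=1,RW=1,US=1,PS=0
  L1 @0x3E[18] → 0x3F007  P=1,RW=1,US=1,PS=0
  → PA=0x3F00A  (2 entries read)
#1 VA=0x1E063F5 (r,kernel):
  L0 @0x3D[15] → 0x43007  P=1,RW=1,US=1,PS=0
  L1 @0x43[6] → 0x44007  P=1,RW=1,US=1,PS=0
  → PA=0x443F5  (2 entries read)

Entries read for #0: 2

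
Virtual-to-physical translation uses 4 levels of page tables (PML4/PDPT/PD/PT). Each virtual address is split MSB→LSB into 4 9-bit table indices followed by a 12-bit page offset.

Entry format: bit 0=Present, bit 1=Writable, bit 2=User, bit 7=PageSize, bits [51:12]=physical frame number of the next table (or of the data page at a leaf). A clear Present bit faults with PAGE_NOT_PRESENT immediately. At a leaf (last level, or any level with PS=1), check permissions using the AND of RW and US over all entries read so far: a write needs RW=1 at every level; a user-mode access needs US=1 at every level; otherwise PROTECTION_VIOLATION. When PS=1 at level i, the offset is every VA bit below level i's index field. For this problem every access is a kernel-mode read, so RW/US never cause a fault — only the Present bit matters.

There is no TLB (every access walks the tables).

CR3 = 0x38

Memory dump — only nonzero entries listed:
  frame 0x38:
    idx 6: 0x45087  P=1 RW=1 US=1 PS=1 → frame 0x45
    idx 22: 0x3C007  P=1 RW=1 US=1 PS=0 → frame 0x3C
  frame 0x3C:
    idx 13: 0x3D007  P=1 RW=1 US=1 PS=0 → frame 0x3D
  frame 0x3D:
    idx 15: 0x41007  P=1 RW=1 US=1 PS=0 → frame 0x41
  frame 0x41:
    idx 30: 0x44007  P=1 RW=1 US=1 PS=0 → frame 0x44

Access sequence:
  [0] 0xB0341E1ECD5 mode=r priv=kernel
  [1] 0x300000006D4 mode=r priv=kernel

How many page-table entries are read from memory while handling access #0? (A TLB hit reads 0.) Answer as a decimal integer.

Per-access translation:
#0 VA=0xB0341E1ECD5 (r,kernel):
  lvl0: tbl 0x38, slot 22 ⇒ 0x3C007 (P1/RW1/US1/PS0)
  lvl1: tbl 0x3C, slot 13 ⇒ 0x3D007 (P1/RW1/US1/PS0)
  lvl2: tbl 0x3D, slot 15 ⇒ 0x41007 (P1/RW1/US1/PS0)
  lvl3: tbl 0x41, slot 30 ⇒ 0x44007 (P1/RW1/US1/PS0)
  → PA=0x44CD5  (4 entries read)
#1 VA=0x300000006D4 (r,kernel):
  lvl0: tbl 0x38, slot 6 ⇒ 0x45087 (P1/RW1/US1/PS1)
  → PA=0x456D4 (huge @L0)  (1 entries read)

Entries read for #0: 4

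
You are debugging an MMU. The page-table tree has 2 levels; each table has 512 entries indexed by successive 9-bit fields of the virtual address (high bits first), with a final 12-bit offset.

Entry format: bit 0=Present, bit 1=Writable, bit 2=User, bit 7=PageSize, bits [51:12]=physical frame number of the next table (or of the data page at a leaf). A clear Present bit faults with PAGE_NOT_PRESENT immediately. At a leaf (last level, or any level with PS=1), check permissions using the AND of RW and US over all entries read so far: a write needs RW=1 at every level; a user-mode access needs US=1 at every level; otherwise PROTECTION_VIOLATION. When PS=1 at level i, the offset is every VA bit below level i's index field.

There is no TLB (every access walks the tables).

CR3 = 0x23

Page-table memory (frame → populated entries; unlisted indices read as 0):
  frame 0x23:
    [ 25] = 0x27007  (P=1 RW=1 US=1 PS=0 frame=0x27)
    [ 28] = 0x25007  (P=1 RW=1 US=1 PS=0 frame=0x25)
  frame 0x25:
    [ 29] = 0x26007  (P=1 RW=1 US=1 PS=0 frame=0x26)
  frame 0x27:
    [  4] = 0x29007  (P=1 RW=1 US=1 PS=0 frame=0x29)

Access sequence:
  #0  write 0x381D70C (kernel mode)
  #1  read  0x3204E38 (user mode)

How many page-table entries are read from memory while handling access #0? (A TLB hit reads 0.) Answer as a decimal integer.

Per-access translation:
#0 VA=0x381D70C (w,kernel):
  L0: frame=0x23 idx=28 entry=0x25007 [P=1 RW=1 US=1 PS=0]
  L1: frame=0x25 idx=29 entry=0x26007 [P=1 RW=1 US=1 PS=0]
  ✓ 0x2670C  — 2 lookups
#1 VA=0x3204E38 (r,user):
  L0: frame=0x23 idx=25 entry=0x27007 [P=1 RW=1 US=1 PS=0]
  L1: frame=0x27 idx=4 entry=0x29007 [P=1 RW=1 US=1 PS=0]
  ✓ 0x29E38  — 2 lookups

Entries read for #0: 2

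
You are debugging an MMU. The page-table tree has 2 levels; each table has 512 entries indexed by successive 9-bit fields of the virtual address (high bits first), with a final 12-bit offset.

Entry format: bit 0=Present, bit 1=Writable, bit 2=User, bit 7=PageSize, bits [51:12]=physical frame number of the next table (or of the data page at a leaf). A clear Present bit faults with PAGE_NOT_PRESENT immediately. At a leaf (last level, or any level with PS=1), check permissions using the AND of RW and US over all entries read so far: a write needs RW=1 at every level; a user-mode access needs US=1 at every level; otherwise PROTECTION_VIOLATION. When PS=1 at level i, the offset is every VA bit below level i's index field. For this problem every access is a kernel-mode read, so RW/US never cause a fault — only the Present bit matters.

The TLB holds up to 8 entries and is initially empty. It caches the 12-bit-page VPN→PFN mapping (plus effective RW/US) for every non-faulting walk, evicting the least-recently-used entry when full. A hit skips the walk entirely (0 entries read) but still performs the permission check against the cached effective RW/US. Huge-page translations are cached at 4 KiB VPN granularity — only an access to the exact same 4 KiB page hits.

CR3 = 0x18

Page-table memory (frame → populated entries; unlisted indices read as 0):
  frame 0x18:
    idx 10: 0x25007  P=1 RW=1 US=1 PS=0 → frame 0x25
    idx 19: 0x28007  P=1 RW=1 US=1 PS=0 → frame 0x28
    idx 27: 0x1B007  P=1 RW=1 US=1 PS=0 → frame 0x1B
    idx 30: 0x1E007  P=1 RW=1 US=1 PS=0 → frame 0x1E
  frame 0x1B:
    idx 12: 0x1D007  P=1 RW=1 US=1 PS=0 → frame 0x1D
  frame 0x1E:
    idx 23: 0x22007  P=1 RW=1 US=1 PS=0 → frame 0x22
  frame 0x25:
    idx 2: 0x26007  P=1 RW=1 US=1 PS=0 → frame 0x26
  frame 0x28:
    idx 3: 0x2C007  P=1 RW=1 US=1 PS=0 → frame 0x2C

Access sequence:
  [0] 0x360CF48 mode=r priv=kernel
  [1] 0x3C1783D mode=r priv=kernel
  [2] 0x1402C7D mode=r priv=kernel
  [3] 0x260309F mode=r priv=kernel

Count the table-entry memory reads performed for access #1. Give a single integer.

Per-access translation:
#0 VA=0x360CF48 (r,kernel):
  lvl0: tbl 0x18, slot 27 ⇒ 0x1B007 (P1/RW1/US1/PS0)
  lvl1: tbl 0x1B, slot 12 ⇒ 0x1D007 (P1/RW1/US1/PS0)
  → PA=0x1DF48  (2 entries read)
#1 VA=0x3C1783D (r,kernel):
  lvl0: tbl 0x18, slot 30 ⇒ 0x1E007 (P1/RW1/US1/PS0)
  lvl1: tbl 0x1E, slot 23 ⇒ 0x22007 (P1/RW1/US1/PS0)
  → PA=0x2283D  (2 entries read)
#2 VA=0x1402C7D (r,kernel):
  lvl0: tbl 0x18, slot 10 ⇒ 0x25007 (P1/RW1/US1/PS0)
  lvl1: tbl 0x25, slot 2 ⇒ 0x26007 (P1/RW1/US1/PS0)
  → PA=0x26C7D  (2 entries read)
#3 VA=0x260309F (r,kernel):
  lvl0: tbl 0x18, slot 19 ⇒ 0x28007 (P1/RW1/US1/PS0)
  lvl1: tbl 0x28, slot 3 ⇒ 0x2C007 (P1/RW1/US1/PS0)
  → PA=0x2C09F  (2 entries read)

Entries read for #1: 2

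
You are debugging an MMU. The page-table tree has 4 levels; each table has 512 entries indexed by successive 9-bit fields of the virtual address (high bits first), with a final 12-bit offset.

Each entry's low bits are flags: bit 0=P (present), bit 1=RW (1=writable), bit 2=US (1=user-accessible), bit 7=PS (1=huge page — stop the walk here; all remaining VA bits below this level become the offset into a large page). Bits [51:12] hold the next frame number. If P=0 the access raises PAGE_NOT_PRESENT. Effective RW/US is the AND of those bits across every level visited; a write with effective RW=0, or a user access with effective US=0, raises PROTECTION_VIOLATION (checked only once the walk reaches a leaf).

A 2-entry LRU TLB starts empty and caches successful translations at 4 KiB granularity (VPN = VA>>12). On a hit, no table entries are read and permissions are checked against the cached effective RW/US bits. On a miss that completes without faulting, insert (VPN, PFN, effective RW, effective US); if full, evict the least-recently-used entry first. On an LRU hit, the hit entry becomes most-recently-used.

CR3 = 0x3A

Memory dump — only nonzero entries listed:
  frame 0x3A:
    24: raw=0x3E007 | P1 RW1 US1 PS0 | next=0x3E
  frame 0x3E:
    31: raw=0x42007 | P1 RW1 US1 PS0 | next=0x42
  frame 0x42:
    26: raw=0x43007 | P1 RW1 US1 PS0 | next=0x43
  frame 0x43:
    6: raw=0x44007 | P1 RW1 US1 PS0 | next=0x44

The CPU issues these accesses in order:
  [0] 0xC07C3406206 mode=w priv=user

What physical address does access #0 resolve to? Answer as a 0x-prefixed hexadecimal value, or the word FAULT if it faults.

Per-access translation:
#0 VA=0xC07C3406206 (w,user):
  L0 @0x3A[24] → 0x3E007  P=1,RW=1,US=1,PS=0
  L1 @0x3E[31] → 0x42007  P=1,RW=1,US=1,PS=0
  L2 @0x42[26] → 0x43007  P=1,RW=1,US=1,PS=0
  L3 @0x43[6] → 0x44007  P=1,RW=1,US=1,PS=0
  → PA=0x44206  (4 entries read)

Access #0 PA: 0x44206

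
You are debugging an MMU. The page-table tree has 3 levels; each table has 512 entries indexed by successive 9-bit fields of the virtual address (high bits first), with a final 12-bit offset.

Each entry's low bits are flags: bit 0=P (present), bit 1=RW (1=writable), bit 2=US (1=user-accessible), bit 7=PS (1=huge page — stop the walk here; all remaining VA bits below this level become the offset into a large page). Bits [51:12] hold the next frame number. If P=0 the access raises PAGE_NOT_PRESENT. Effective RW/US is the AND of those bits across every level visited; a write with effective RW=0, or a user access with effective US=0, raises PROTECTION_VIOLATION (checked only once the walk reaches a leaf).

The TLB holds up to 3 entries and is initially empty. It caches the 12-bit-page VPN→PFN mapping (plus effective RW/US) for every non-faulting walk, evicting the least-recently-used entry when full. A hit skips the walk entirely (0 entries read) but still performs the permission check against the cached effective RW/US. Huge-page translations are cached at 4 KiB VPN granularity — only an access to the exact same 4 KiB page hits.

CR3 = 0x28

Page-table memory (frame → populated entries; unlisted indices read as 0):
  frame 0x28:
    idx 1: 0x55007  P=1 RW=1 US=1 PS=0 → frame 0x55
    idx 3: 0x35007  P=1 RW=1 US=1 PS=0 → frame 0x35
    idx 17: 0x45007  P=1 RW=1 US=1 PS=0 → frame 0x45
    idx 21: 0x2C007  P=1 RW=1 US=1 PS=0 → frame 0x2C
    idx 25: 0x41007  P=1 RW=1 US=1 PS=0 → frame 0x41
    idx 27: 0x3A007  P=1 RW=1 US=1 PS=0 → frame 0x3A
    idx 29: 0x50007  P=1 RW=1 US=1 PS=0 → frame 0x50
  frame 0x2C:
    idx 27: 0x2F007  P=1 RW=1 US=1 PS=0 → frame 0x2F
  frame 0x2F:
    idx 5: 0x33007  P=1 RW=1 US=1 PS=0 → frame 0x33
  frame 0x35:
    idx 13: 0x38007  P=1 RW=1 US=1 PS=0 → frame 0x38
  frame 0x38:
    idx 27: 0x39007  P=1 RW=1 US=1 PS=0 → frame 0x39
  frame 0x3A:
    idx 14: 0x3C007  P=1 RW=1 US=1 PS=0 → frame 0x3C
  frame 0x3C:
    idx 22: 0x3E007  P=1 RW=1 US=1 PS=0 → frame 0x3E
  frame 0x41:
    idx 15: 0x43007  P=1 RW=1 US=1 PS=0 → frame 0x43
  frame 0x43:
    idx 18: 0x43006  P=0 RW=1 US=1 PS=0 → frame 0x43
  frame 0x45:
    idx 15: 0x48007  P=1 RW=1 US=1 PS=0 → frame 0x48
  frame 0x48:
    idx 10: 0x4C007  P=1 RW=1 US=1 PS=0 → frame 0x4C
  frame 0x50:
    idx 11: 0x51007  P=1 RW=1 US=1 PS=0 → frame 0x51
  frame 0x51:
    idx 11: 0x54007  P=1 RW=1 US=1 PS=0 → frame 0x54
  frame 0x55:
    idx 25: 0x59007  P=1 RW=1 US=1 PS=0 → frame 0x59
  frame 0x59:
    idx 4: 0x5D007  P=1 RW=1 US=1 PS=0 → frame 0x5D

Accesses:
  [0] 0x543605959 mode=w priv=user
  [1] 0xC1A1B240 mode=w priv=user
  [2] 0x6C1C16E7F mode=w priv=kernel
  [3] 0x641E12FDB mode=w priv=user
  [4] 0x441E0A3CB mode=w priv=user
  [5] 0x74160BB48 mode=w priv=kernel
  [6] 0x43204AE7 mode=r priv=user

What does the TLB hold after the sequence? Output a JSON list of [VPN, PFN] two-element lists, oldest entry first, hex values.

Walk each access:
#0 VA=0x543605959 (w,user):
  L0 @0x28[21] → 0x2C007  P=1,RW=1,US=1,PS=0
  L1 @0x2C[27] → 0x2F007  P=1,RW=1,US=1,PS=0
  L2 @0x2F[5] → 0x33007  P=1,RW=1,US=1,PS=0
  → PA=0x33959  (3 entries read)
#1 VA=0xC1A1B240 (w,user):
  L0 @0x28[3] → 0x35007  P=1,RW=1,US=1,PS=0
  L1 @0x35[13] → 0x38007  P=1,RW=1,US=1,PS=0
  L2 @0x38[27] → 0x39007  P=1,RW=1,US=1,PS=0
  → PA=0x39240  (3 entries read)
#2 VA=0x6C1C16E7F (w,kernel):
  L0 @0x28[27] → 0x3A007  P=1,RW=1,US=1,PS=0
  L1 @0x3A[14] → 0x3C007  P=1,RW=1,US=1,PS=0
  L2 @0x3C[22] → 0x3E007  P=1,RW=1,US=1,PS=0
  → PA=0x3EE7F  (3 entries read)
#3 VA=0x641E12FDB (w,user):
  L0 @0x28[25] → 0x41007  P=1,RW=1,US=1,PS=0
  L1 @0x41[15] → 0x43007  P=1,RW=1,US=1,PS=0
  L2 @0x43[18] → 0x43006  P=0,RW=1,US=1,PS=0
  ✗ PAGE_NOT_PRESENT  [3 reads]
#4 VA=0x441E0A3CB (w,user):
  L0 @0x28[17] → 0x45007  P=1,RW=1,US=1,PS=0
  L1 @0x45[15] → 0x48007  P=1,RW=1,US=1,PS=0
  L2 @0x48[10] → 0x4C007  P=1,RW=1,US=1,PS=0
  → PA=0x4C3CB  (3 entries read)
#5 VA=0x74160BB48 (w,kernel):
  L0 @0x28[29] → 0x50007  P=1,RW=1,US=1,PS=0
  L1 @0x50[11] → 0x51007  P=1,RW=1,US=1,PS=0
  L2 @0x51[11] → 0x54007  P=1,RW=1,US=1,PS=0
  → PA=0x54B48  (3 entries read)
#6 VA=0x43204AE7 (r,user):
  L0 @0x28[1] → 0x55007  P=1,RW=1,US=1,PS=0
  L1 @0x55[25] → 0x59007  P=1,RW=1,US=1,PS=0
  L2 @0x59[4] → 0x5D007  P=1,RW=1,US=1,PS=0
  → PA=0x5DAE7  (3 entries read)

TLB: [["0x441E0A", "0x4C"], ["0x74160B", "0x54"], ["0x43204", "0x5D"]]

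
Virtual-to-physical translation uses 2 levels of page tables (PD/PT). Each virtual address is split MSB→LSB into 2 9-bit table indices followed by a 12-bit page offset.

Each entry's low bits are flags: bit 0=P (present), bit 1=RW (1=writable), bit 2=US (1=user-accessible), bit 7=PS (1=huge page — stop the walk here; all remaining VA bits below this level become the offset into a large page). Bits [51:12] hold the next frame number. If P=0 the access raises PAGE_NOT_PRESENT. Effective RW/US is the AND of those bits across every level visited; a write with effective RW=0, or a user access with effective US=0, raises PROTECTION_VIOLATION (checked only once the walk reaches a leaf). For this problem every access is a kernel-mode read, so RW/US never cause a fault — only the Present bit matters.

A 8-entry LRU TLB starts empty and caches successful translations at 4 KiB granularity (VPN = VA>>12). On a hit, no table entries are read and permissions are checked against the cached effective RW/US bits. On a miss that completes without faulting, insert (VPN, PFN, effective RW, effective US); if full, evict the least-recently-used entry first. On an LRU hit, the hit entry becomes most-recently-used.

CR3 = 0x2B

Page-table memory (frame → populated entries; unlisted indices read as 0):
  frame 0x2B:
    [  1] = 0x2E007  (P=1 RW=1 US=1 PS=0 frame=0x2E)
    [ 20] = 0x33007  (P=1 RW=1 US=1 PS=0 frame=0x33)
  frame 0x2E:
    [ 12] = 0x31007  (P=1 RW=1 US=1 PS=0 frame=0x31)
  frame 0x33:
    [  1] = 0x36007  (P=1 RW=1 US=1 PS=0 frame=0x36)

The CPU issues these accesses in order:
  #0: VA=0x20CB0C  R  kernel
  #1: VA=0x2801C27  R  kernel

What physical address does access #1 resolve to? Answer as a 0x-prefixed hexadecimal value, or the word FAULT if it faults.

Per-access translation:
#0 VA=0x20CB0C (r,kernel):
  L0: frame=0x2B idx=1 entry=0x2E007 [P=1 RW=1 US=1 PS=0]
  L1: frame=0x2E idx=12 entry=0x31007 [P=1 RW=1 US=1 PS=0]
  ⇒ phys 0x31B0C  [2 reads]
#1 VA=0x2801C27 (r,kernel):
  L0: frame=0x2B idx=20 entry=0x33007 [P=1 RW=1 US=1 PS=0]
  L1: frame=0x33 idx=1 entry=0x36007 [P=1 RW=1 US=1 PS=0]
  ⇒ phys 0x36C27  [2 reads]

Access #1 PA: 0x36C27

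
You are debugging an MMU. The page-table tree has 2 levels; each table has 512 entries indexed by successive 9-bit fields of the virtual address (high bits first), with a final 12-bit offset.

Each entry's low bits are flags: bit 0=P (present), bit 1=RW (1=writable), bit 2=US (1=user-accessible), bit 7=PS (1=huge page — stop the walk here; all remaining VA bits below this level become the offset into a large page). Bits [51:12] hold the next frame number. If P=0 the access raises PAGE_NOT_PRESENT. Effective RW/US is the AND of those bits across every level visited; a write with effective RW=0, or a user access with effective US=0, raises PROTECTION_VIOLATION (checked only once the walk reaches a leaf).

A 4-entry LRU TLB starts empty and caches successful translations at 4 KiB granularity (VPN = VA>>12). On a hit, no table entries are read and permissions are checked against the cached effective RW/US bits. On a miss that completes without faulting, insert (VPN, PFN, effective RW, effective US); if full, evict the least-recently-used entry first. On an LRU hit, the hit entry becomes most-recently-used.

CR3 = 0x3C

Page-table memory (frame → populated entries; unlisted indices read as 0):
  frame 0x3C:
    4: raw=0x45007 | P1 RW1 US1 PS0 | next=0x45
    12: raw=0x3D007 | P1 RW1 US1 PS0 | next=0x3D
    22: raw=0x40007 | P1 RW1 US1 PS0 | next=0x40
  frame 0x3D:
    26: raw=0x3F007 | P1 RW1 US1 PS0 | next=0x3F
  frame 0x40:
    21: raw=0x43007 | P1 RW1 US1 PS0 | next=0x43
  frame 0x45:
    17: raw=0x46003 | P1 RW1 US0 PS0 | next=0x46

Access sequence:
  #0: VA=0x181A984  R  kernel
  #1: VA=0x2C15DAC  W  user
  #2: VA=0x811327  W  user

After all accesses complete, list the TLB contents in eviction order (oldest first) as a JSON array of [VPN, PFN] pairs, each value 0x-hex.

Per-access translation:
#0 VA=0x181A984 (r,kernel):
  lvl0: tbl 0x3C, slot 12 ⇒ 0x3D007 (P1/RW1/US1/PS0)
  lvl1: tbl 0x3D, slot 26 ⇒ 0x3F007 (P1/RW1/US1/PS0)
  ✓ 0x3F984  — 2 lookups
#1 VA=0x2C15DAC (w,user):
  lvl0: tbl 0x3C, slot 22 ⇒ 0x40007 (P1/RW1/US1/PS0)
  lvl1: tbl 0x40, slot 21 ⇒ 0x43007 (P1/RW1/US1/PS0)
  ✓ 0x43DAC  — 2 lookups
#2 VA=0x811327 (w,user):
  lvl0: tbl 0x3C, slot 4 ⇒ 0x45007 (P1/RW1/US1/PS0)
  lvl1: tbl 0x45, slot 17 ⇒ 0x46003 (P1/RW1/US0/PS0)
  ✗ PROTECTION_VIOLATION  [2 reads]

TLB: [["0x181A", "0x3F"], ["0x2C15", "0x43"]]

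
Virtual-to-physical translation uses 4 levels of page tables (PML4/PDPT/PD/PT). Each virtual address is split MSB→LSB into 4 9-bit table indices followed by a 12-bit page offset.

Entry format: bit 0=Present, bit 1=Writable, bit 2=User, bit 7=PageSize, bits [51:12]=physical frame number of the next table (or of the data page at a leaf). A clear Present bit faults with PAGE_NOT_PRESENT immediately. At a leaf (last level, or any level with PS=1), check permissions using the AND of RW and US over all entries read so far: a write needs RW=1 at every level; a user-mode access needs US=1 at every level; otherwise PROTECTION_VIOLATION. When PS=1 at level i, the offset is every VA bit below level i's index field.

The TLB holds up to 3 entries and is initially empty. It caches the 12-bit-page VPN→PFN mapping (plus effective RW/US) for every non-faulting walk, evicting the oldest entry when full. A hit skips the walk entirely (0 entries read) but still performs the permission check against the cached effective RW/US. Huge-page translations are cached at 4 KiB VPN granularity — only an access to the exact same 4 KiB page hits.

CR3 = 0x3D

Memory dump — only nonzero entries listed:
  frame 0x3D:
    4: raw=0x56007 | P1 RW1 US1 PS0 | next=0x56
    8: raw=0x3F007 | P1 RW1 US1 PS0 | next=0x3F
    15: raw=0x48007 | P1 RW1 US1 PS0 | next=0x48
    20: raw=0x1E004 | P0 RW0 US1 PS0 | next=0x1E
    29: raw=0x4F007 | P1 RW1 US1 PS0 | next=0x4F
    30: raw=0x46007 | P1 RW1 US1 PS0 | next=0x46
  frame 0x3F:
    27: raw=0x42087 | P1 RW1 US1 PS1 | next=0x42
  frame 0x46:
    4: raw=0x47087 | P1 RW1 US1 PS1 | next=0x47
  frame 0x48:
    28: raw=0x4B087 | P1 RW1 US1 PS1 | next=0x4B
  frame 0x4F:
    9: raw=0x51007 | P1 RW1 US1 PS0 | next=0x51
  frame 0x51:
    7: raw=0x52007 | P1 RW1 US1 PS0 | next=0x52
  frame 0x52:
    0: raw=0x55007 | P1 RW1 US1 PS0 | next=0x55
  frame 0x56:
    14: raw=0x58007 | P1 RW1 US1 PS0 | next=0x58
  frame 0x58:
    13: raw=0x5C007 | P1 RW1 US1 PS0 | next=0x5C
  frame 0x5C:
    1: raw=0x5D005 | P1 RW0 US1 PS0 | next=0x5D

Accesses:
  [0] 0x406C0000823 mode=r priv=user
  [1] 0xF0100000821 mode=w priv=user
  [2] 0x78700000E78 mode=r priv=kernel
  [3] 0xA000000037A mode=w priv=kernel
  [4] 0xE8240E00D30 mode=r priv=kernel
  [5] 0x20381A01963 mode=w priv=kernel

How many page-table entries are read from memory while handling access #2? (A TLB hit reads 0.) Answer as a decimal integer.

Per-access translation:
#0 VA=0x406C0000823 (r,user):
  lvl0: tbl 0x3D, slot 8 ⇒ 0x3F007 (P1/RW1/US1/PS0)
  lvl1: tbl 0x3F, slot 27 ⇒ 0x42087 (P1/RW1/US1/PS1)
  → PA=0x42823 (huge @L1)  (2 entries read)
#1 VA=0xF0100000821 (w,user):
  lvl0: tbl 0x3D, slot 30 ⇒ 0x46007 (P1/RW1/US1/PS0)
  lvl1: tbl 0x46, slot 4 ⇒ 0x47087 (P1/RW1/US1/PS1)
  → PA=0x47821 (huge @L1)  (2 entries read)
#2 VA=0x78700000E78 (r,kernel):
  lvl0: tbl 0x3D, slot 15 ⇒ 0x48007 (P1/RW1/US1/PS0)
  lvl1: tbl 0x48, slot 28 ⇒ 0x4B087 (P1/RW1/US1/PS1)
  → PA=0x4BE78 (huge @L1)  (2 entries read)
#3 VA=0xA000000037A (w,kernel):
  lvl0: tbl 0x3D, slot 20 ⇒ 0x1E004 (P0/RW0/US1/PS0)
  → PAGE_NOT_PRESENT  (1 entries read)
#4 VA=0xE8240E00D30 (r,kernel):
  lvl0: tbl 0x3D, slot 29 ⇒ 0x4F007 (P1/RW1/US1/PS0)
  lvl1: tbl 0x4F, slot 9 ⇒ 0x51007 (P1/RW1/US1/PS0)
  lvl2: tbl 0x51, slot 7 ⇒ 0x52007 (P1/RW1/US1/PS0)
  lvl3: tbl 0x52, slot 0 ⇒ 0x55007 (P1/RW1/US1/PS0)
  → PA=0x55D30  (4 entries read)
#5 VA=0x20381A01963 (w,kernel):
  lvl0: tbl 0x3D, slot 4 ⇒ 0x56007 (P1/RW1/US1/PS0)
  lvl1: tbl 0x56, slot 14 ⇒ 0x58007 (P1/RW1/US1/PS0)
  lvl2: tbl 0x58, slot 13 ⇒ 0x5C007 (P1/RW1/US1/PS0)
  lvl3: tbl 0x5C, slot 1 ⇒ 0x5D005 (P1/RW0/US1/PS0)
  → PROTECTION_VIOLATION  (4 entries read)

Entries read for #2: 2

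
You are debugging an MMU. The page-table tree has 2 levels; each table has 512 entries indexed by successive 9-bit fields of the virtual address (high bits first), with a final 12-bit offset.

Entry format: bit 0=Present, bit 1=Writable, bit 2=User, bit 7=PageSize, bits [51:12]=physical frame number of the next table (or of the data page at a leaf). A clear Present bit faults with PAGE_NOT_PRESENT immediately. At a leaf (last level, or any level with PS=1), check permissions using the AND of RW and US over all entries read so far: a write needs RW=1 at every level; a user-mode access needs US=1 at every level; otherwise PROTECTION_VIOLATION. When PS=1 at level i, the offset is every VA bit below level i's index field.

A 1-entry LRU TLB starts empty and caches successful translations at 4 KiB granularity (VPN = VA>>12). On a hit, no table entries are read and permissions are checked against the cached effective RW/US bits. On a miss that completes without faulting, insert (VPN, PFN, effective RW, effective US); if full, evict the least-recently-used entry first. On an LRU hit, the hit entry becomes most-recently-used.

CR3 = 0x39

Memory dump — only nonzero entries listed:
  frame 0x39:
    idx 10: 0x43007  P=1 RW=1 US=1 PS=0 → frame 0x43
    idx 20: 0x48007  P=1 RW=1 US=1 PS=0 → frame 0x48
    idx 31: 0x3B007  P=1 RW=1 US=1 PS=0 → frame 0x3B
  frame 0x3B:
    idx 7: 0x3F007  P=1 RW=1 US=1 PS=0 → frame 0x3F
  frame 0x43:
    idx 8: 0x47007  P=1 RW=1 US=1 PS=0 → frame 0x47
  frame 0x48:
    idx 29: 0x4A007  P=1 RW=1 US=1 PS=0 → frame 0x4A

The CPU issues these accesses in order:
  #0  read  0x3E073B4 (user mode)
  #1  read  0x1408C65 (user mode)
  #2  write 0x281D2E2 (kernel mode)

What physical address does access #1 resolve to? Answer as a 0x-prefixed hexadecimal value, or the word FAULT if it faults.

Trace:
#0 VA=0x3E073B4 (r,user):
  L0 @0x39[31] → 0x3B007  P=1,RW=1,US=1,PS=0
  L1 @0x3B[7] → 0x3F007  P=1,RW=1,US=1,PS=0
  ⇒ phys 0x3F3B4  [2 reads]
#1 VA=0x1408C65 (r,user):
  L0 @0x39[10] → 0x43007  P=1,RW=1,US=1,PS=0
  L1 @0x43[8] → 0x47007  P=1,RW=1,US=1,PS=0
  ⇒ phys 0x47C65  [2 reads]
#2 VA=0x281D2E2 (w,kernel):
  L0 @0x39[20] → 0x48007  P=1,RW=1,US=1,PS=0
  L1 @0x48[29] → 0x4A007  P=1,RW=1,US=1,PS=0
  ⇒ phys 0x4A2E2  [2 reads]

Access #1 PA: 0x47C65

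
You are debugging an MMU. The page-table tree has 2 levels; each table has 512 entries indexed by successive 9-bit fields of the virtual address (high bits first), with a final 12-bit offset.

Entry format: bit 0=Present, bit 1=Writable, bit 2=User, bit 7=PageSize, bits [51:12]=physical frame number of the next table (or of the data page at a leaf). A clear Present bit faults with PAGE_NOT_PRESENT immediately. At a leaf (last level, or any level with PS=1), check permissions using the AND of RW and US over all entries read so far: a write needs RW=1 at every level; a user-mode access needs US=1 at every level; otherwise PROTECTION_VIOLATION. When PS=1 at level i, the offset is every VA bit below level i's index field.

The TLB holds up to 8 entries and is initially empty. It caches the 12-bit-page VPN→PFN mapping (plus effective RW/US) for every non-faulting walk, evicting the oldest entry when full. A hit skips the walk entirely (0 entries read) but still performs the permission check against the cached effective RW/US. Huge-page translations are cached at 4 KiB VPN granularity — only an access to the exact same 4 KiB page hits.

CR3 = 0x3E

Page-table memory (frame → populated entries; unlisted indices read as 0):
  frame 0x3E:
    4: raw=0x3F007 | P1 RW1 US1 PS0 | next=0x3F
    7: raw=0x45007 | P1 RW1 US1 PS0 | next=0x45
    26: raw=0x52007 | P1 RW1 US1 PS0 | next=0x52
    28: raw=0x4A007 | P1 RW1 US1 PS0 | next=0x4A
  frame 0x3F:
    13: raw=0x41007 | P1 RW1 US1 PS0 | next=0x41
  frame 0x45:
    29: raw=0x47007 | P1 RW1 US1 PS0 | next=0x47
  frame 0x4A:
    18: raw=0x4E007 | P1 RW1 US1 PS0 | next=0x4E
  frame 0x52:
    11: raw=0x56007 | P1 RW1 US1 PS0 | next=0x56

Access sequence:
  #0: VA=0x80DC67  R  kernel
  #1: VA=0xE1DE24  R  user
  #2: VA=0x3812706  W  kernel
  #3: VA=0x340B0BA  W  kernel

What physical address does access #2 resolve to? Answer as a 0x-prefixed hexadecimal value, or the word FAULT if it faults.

Walk each access:
#0 VA=0x80DC67 (r,kernel):
  L0: frame=0x3E idx=4 entry=0x3F007 [P=1 RW=1 US=1 PS=0]
  L1: frame=0x3F idx=13 entry=0x41007 [P=1 RW=1 US=1 PS=0]
  ⇒ phys 0x41C67  [2 reads]
#1 VA=0xE1DE24 (r,user):
  L0: frame=0x3E idx=7 entry=0x45007 [P=1 RW=1 US=1 PS=0]
  L1: frame=0x45 idx=29 entry=0x47007 [P=1 RW=1 US=1 PS=0]
  ⇒ phys 0x47E24  [2 reads]
#2 VA=0x3812706 (w,kernel):
  L0: frame=0x3E idx=28 entry=0x4A007 [P=1 RW=1 US=1 PS=0]
  L1: frame=0x4A idx=18 entry=0x4E007 [P=1 RW=1 US=1 PS=0]
  ⇒ phys 0x4E706  [2 reads]
#3 VA=0x340B0BA (w,kernel):
  L0: frame=0x3E idx=26 entry=0x52007 [P=1 RW=1 US=1 PS=0]
  L1: frame=0x52 idx=11 entry=0x56007 [P=1 RW=1 US=1 PS=0]
  ⇒ phys 0x560BA  [2 reads]

Access #2 PA: 0x4E706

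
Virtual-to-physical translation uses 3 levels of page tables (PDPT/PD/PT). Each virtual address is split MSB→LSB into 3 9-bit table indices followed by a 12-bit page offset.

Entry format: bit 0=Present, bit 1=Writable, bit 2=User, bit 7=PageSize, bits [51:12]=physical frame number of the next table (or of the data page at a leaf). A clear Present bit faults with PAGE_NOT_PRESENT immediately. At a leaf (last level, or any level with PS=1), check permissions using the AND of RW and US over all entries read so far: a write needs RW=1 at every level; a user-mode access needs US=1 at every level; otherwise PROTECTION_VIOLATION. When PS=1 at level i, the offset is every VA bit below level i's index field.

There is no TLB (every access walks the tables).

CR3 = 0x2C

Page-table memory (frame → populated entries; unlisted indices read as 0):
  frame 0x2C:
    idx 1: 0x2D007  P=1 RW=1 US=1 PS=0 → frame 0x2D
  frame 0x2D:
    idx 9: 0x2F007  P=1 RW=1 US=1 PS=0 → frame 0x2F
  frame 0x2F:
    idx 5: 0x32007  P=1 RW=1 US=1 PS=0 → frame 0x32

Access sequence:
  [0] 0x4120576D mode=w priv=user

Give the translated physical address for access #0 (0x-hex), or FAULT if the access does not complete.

Walk each access:
#0 VA=0x4120576D (w,user):
  L0 @0x2C[1] → 0x2D007  P=1,RW=1,US=1,PS=0
  L1 @0x2D[9] → 0x2F007  P=1,RW=1,US=1,PS=0
  L2 @0x2F[5] → 0x32007  P=1,RW=1,US=1,PS=0
  → PA=0x3276D  (3 entries read)

Access #0 PA: 0x3276D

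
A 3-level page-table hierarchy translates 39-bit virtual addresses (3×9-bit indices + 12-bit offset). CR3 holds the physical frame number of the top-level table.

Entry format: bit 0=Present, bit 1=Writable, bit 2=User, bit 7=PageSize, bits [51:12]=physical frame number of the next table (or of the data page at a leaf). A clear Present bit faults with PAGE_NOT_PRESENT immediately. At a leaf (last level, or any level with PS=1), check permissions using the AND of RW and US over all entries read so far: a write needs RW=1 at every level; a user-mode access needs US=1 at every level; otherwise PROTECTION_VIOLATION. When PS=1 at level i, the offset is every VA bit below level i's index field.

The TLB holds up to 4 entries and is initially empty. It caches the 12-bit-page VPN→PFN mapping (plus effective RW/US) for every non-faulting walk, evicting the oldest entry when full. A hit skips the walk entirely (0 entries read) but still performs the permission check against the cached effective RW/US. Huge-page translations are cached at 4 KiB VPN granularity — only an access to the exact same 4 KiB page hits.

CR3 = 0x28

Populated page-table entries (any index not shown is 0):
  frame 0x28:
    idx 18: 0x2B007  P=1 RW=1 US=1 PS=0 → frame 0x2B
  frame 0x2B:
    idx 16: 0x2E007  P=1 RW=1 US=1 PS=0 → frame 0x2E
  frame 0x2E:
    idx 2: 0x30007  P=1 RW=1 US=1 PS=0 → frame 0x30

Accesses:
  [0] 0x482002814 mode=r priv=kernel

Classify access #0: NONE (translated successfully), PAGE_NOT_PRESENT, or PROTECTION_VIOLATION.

Walk each access:
#0 VA=0x482002814 (r,kernel):
  L0: frame=0x28 idx=18 entry=0x2B007 [P=1 RW=1 US=1 PS=0]
  L1: frame=0x2B idx=16 entry=0x2E007 [P=1 RW=1 US=1 PS=0]
  L2: frame=0x2E idx=2 entry=0x30007 [P=1 RW=1 US=1 PS=0]
  ⇒ phys 0x30814  [3 reads]

Access #0 fault: NONE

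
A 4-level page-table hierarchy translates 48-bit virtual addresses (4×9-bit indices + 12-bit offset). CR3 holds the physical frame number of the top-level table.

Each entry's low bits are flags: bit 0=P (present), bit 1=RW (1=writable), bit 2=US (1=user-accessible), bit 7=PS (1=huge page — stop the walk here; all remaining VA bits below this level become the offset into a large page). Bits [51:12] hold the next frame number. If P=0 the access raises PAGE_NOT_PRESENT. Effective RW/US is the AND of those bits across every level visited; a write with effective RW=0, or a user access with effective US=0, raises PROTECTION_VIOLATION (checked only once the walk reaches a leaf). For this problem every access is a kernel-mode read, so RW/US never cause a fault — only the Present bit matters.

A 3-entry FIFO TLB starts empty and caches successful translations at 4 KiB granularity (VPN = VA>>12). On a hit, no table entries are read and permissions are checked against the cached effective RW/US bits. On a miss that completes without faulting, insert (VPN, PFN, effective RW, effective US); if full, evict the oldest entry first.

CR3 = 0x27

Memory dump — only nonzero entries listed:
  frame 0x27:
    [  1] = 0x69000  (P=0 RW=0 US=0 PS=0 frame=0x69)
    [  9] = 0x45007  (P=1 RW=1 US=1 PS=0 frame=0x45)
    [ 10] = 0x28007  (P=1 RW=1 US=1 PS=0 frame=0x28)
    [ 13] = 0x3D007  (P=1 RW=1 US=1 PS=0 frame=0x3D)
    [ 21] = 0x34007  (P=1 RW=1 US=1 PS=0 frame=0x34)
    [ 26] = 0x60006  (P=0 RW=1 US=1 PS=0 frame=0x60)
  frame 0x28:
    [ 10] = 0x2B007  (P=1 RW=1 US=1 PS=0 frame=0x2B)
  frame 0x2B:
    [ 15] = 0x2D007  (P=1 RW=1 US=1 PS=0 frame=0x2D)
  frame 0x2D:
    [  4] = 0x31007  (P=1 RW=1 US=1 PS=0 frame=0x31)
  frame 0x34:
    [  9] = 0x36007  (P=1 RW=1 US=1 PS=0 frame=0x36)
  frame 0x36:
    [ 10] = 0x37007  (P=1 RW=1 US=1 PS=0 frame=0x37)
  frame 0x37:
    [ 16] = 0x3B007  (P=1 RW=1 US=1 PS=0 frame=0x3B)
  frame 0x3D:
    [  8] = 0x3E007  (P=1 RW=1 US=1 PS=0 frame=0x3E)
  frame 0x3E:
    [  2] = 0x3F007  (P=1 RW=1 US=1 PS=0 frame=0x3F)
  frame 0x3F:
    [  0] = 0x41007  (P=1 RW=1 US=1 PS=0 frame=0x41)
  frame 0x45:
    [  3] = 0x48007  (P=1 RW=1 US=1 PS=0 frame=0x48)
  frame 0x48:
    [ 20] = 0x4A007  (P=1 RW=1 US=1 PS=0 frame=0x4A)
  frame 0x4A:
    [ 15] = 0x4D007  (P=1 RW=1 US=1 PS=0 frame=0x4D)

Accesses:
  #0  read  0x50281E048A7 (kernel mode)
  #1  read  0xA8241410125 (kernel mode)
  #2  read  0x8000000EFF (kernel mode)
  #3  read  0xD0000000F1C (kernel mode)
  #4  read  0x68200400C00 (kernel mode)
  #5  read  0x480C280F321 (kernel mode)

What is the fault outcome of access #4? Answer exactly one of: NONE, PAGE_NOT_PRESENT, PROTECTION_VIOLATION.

Trace:
#0 VA=0x50281E048A7 (r,kernel):
  L0: frame=0x27 idx=10 entry=0x28007 [P=1 RW=1 US=1 PS=0]
  L1: frame=0x28 idx=10 entry=0x2B007 [P=1 RW=1 US=1 PS=0]
  L2: frame=0x2B idx=15 entry=0x2D007 [P=1 RW=1 US=1 PS=0]
  L3: frame=0x2D idx=4 entry=0x31007 [P=1 RW=1 US=1 PS=0]
  ✓ 0x318A7  — 4 lookups
#1 VA=0xA8241410125 (r,kernel):
  L0: frame=0x27 idx=21 entry=0x34007 [P=1 RW=1 US=1 PS=0]
  L1: frame=0x34 idx=9 entry=0x36007 [P=1 RW=1 US=1 PS=0]
  L2: frame=0x36 idx=10 entry=0x37007 [P=1 RW=1 US=1 PS=0]
  L3: frame=0x37 idx=16 entry=0x3B007 [P=1 RW=1 US=1 PS=0]
  ✓ 0x3B125  — 4 lookups
#2 VA=0x8000000EFF (r,kernel):
  L0: frame=0x27 idx=1 entry=0x69000 [P=0 RW=0 US=0 PS=0]
  ✗ PAGE_NOT_PRESENT  [1 reads]
#3 VA=0xD0000000F1C (r,kernel):
  L0: frame=0x27 idx=26 entry=0x60006 [P=0 RW=1 US=1 PS=0]
  ✗ PAGE_NOT_PRESENT  [1 reads]
#4 VA=0x68200400C00 (r,kernel):
  L0: frame=0x27 idx=13 entry=0x3D007 [P=1 RW=1 US=1 PS=0]
  L1: frame=0x3D idx=8 entry=0x3E007 [P=1 RW=1 US=1 PS=0]
  L2: frame=0x3E idx=2 entry=0x3F007 [P=1 RW=1 US=1 PS=0]
  L3: frame=0x3F idx=0 entry=0x41007 [P=1 RW=1 US=1 PS=0]
  ✓ 0x41C00  — 4 lookups
#5 VA=0x480C280F321 (r,kernel):
  L0: frame=0x27 idx=9 entry=0x45007 [P=1 RW=1 US=1 PS=0]
  L1: frame=0x45 idx=3 entry=0x48007 [P=1 RW=1 US=1 PS=0]
  L2: frame=0x48 idx=20 entry=0x4A007 [P=1 RW=1 US=1 PS=0]
  L3: frame=0x4A idx=15 entry=0x4D007 [P=1 RW=1 US=1 PS=0]
  ✓ 0x4D321  — 4 lookups

Access #4 fault: NONE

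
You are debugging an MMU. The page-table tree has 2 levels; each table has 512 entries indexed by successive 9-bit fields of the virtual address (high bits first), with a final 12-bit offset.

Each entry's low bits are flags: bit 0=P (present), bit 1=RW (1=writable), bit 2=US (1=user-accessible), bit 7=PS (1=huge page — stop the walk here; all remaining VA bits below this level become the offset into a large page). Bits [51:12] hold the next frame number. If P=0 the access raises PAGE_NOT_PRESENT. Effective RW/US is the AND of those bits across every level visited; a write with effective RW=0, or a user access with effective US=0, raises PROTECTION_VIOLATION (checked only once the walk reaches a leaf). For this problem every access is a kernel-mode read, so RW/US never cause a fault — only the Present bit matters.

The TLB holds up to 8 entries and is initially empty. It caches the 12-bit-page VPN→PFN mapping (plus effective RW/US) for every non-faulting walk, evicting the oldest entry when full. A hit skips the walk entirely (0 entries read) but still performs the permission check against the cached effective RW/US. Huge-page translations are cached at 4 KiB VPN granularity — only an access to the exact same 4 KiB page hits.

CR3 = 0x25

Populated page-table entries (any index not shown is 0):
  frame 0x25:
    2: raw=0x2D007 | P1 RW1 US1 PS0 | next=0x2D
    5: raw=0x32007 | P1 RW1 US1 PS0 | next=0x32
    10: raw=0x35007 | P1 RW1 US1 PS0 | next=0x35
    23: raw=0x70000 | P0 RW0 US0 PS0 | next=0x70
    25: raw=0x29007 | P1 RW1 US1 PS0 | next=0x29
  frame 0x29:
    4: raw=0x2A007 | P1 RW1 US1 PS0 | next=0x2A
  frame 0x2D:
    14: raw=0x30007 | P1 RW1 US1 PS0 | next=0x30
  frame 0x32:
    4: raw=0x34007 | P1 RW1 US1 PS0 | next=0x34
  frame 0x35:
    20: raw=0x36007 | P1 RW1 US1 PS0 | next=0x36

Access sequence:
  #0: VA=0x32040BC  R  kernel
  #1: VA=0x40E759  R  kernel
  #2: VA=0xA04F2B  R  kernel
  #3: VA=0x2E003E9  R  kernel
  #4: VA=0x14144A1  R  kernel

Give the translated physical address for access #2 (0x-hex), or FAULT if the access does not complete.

Per-access translation:
#0 VA=0x32040BC (r,kernel):
  lvl0: tbl 0x25, slot 25 ⇒ 0x29007 (P1/RW1/US1/PS0)
  lvl1: tbl 0x29, slot 4 ⇒ 0x2A007 (P1/RW1/US1/PS0)
  → PA=0x2A0BC  (2 entries read)
#1 VA=0x40E759 (r,kernel):
  lvl0: tbl 0x25, slot 2 ⇒ 0x2D007 (P1/RW1/US1/PS0)
  lvl1: tbl 0x2D, slot 14 ⇒ 0x30007 (P1/RW1/US1/PS0)
  → PA=0x30759  (2 entries read)
#2 VA=0xA04F2B (r,kernel):
  lvl0: tbl 0x25, slot 5 ⇒ 0x32007 (P1/RW1/US1/PS0)
  lvl1: tbl 0x32, slot 4 ⇒ 0x34007 (P1/RW1/US1/PS0)
  → PA=0x34F2B  (2 entries read)
#3 VA=0x2E003E9 (r,kernel):
  lvl0: tbl 0x25, slot 23 ⇒ 0x70000 (P0/RW0/US0/PS0)
  ✗ PAGE_NOT_PRESENT  [1 reads]
#4 VA=0x14144A1 (r,kernel):
  lvl0: tbl 0x25, slot 10 ⇒ 0x35007 (P1/RW1/US1/PS0)
  lvl1: tbl 0x35, slot 20 ⇒ 0x36007 (P1/RW1/US1/PS0)
  → PA=0x364A1  (2 entries read)

Access #2 PA: 0x34F2B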